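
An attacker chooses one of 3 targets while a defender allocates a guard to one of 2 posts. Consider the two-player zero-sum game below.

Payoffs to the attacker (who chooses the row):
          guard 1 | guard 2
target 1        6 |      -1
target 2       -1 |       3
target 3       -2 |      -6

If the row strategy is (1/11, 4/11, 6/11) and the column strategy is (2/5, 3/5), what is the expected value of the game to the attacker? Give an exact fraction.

-19/11

Against (2/5, 3/5), each row's expected payoff is target 1: 9/5; target 2: 7/5; target 3: -22/5.
Taking the (1/11, 4/11, 6/11)-weighted average: (1/11)·(9/5) + (4/11)·(7/5) + (6/11)·(-22/5) = -19/11.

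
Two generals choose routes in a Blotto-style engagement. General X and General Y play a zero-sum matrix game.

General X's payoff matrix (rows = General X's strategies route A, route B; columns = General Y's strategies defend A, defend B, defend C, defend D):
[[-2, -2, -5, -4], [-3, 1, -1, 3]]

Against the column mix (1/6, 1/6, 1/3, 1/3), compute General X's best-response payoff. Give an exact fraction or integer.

route A: (-2)·(1/6) + (-2)·(1/6) + (-5)·(1/3) + (-4)·(1/3) = -11/3.
route B: (-3)·(1/6) + (1)·(1/6) + (-1)·(1/3) + (3)·(1/3) = 1/3.
The best pure response is route B with expected payoff 1/3.

1/3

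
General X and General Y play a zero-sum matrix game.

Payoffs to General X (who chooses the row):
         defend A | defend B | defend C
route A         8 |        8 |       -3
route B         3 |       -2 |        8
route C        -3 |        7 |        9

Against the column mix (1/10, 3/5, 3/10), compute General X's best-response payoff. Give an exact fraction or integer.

33/5

route A: (8)·(1/10) + (8)·(3/5) + (-3)·(3/10) = 47/10.
route B: (3)·(1/10) + (-2)·(3/5) + (8)·(3/10) = 3/2.
route C: (-3)·(1/10) + (7)·(3/5) + (9)·(3/10) = 33/5.
The best pure response is route C with expected payoff 33/5.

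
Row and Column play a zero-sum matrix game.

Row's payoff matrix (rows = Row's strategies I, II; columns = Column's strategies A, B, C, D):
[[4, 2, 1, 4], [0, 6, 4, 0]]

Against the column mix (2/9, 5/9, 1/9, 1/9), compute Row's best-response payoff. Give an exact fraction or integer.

I: (4)·(2/9) + (2)·(5/9) + (1)·(1/9) + (4)·(1/9) = 23/9.
II: (0)·(2/9) + (6)·(5/9) + (4)·(1/9) + (0)·(1/9) = 34/9.
The best pure response is II with expected payoff 34/9.

34/9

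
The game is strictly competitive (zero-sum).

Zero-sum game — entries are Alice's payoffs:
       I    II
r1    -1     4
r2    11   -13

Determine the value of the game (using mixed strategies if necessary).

Row minima are -1 and -13, so Alice's maximin is -1; column maxima are 11 and 4, so Bob's minimax is 4. These differ, so the equilibrium is in mixed strategies.
Let Alice play r1 with probability p. Bob is indifferent when −p + 11(1−p) = 4p − 13(1−p), giving p = 24/29.
Let Bob play I with probability q. Alice is indifferent when −q + 4(1−q) = 11q − 13(1−q), giving q = 17/29.
The value is -1·(17/29) + (4)·(12/29) = 31/29.

31/29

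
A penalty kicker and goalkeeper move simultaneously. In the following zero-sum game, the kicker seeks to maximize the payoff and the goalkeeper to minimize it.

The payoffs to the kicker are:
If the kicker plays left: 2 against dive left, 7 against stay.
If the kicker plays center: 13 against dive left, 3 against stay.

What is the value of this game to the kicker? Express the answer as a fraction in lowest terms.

Row minima are 2 and 3, so the kicker's maximin is 3; column maxima are 13 and 7, so the goalkeeper's minimax is 7. These differ, so the equilibrium is in mixed strategies.
Let the kicker play left with probability p. The goalkeeper is indifferent when 2p + 13(1−p) = 7p + 3(1−p), giving p = 2/3.
Let the goalkeeper play dive left with probability q. The kicker is indifferent when 2q + 7(1−q) = 13q + 3(1−q), giving q = 4/15.
The value is 2·(4/15) + (7)·(11/15) = 17/3.

17/3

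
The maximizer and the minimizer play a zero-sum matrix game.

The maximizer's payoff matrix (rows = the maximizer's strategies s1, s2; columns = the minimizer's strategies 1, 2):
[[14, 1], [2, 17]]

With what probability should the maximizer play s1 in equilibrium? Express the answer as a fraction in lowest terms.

15/28

Row minima are 1 and 2, so the maximizer's maximin is 2; column maxima are 14 and 17, so the minimizer's minimax is 14. These differ, so the equilibrium is in mixed strategies.
Let the maximizer play s1 with probability p. The minimizer is indifferent when 14p + 2(1−p) = p + 17(1−p), giving p = 15/28.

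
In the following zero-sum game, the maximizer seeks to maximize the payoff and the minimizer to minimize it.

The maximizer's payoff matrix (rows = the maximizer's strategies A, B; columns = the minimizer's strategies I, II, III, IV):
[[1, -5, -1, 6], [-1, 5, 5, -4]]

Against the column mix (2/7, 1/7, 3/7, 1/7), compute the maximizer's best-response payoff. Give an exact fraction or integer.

A: (1)·(2/7) + (-5)·(1/7) + (-1)·(3/7) + (6)·(1/7) = 0.
B: (-1)·(2/7) + (5)·(1/7) + (5)·(3/7) + (-4)·(1/7) = 2.
The best pure response is B with expected payoff 2.

2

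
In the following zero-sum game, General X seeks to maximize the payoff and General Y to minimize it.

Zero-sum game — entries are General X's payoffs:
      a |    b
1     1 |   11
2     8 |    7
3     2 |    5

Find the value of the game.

Row 3 is strictly dominated by row 2, so General X never plays it.
The remaining 2×2 game on (1, 2) × (a, b) has no saddle point. Let General X play 1 with probability p; indifference gives p + 8(1−p) = 11p + 7(1−p), so p = 1/11.
Similarly General Y's optimal q on a is 4/11, and the value is 1·(4/11) + (11)·(7/11) = 81/11.

81/11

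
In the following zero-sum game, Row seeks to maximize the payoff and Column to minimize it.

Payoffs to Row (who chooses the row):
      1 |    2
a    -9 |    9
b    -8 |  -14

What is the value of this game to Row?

Row minima are -9 and -14, so Row's maximin is -9; column maxima are -8 and 9, so Column's minimax is -8. These differ, so the equilibrium is in mixed strategies.
Let Row play a with probability p. Column is indifferent when −9p − 8(1−p) = 9p − 14(1−p), giving p = 1/4.
Let Column play 1 with probability q. Row is indifferent when −9q + 9(1−q) = −8q − 14(1−q), giving q = 23/24.
The value is -9·(23/24) + (9)·(1/24) = -33/4.

-33/4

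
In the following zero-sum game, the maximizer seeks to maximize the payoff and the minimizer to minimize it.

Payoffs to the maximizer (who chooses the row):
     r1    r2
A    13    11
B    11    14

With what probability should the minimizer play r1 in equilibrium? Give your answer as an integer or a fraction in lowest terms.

Row minima are 11 and 11, so the maximizer's maximin is 11; column maxima are 13 and 14, so the minimizer's minimax is 13. These differ, so the equilibrium is in mixed strategies.
Let the minimizer play r1 with probability q. The maximizer is indifferent when 13q + 11(1−q) = 11q + 14(1−q), giving q = 3/5.

3/5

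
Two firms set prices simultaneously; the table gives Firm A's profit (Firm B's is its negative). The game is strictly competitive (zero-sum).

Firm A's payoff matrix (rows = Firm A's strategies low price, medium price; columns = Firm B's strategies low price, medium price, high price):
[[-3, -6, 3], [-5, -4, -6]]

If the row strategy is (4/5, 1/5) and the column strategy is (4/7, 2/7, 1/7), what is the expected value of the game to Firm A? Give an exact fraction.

-118/35

Against (4/7, 2/7, 1/7), each row's expected payoff is low price: -3; medium price: -34/7.
Taking the (4/5, 1/5)-weighted average: (4/5)·(-3) + (1/5)·(-34/7) = -118/35.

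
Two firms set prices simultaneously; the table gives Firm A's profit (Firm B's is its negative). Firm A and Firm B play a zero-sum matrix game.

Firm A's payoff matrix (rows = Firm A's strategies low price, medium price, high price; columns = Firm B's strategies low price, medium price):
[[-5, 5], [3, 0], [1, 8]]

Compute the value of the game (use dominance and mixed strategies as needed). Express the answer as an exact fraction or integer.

Row low price is strictly dominated by row high price, so Firm A never plays it.
The remaining 2×2 game on (medium price, high price) × (low price, medium price) has no saddle point. Let Firm A play medium price with probability p; indifference gives 3p + (1−p) = 8(1−p), so p = 7/10.
Similarly Firm B's optimal q on low price is 4/5, and the value is 3·(4/5) + (0)·(1/5) = 12/5.

12/5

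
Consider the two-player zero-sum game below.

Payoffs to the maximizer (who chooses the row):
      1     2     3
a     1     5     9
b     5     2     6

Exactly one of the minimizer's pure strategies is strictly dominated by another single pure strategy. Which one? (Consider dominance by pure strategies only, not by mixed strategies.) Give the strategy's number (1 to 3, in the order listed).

3

The minimizer prefers columns that give the maximizer less. Compare 3 with 1: 1 < 9, 5 < 6.
So 1 strictly dominates 3 for the minimizer; 3 is strictly dominated.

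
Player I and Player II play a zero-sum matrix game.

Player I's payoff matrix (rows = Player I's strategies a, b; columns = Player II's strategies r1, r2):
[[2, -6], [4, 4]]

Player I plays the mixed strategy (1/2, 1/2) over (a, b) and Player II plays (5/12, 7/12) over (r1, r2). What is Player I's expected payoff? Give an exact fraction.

Against (5/12, 7/12), each row's expected payoff is a: -8/3; b: 4.
Taking the (1/2, 1/2)-weighted average: (1/2)·(-8/3) + (1/2)·(4) = 2/3.

2/3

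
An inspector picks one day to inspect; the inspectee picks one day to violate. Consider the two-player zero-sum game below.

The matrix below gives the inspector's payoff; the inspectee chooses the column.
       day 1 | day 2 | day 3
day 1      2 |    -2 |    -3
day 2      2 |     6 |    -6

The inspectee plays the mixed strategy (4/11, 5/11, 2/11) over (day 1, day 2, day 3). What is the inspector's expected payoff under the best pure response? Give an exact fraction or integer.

26/11

day 1: (2)·(4/11) + (-2)·(5/11) + (-3)·(2/11) = -8/11.
day 2: (2)·(4/11) + (6)·(5/11) + (-6)·(2/11) = 26/11.
The best pure response is day 2 with expected payoff 26/11.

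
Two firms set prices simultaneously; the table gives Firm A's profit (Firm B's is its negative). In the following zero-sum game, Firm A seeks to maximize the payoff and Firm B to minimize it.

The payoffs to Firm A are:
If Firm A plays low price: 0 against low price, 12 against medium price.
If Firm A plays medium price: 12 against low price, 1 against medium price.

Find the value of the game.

Row minima are 0 and 1, so Firm A's maximin is 1; column maxima are 12 and 12, so Firm B's minimax is 12. These differ, so the equilibrium is in mixed strategies.
Let Firm A play low price with probability p. Firm B is indifferent when 12(1−p) = 12p + (1−p), giving p = 11/23.
Let Firm B play low price with probability q. Firm A is indifferent when 12(1−q) = 12q + (1−q), giving q = 11/23.
The value is 0·(11/23) + (12)·(12/23) = 144/23.

144/23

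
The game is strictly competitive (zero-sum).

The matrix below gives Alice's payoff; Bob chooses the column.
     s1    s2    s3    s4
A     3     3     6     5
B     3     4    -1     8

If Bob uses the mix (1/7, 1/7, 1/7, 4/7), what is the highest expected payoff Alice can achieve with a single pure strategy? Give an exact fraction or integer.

A: (3)·(1/7) + (3)·(1/7) + (6)·(1/7) + (5)·(4/7) = 32/7.
B: (3)·(1/7) + (4)·(1/7) + (-1)·(1/7) + (8)·(4/7) = 38/7.
The best pure response is B with expected payoff 38/7.

38/7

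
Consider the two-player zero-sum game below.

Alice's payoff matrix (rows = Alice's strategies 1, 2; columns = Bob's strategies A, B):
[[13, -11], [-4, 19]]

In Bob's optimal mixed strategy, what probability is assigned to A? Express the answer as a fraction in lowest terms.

Row minima are -11 and -4, so Alice's maximin is -4; column maxima are 13 and 19, so Bob's minimax is 13. These differ, so the equilibrium is in mixed strategies.
Let Bob play A with probability q. Alice is indifferent when 13q − 11(1−q) = −4q + 19(1−q), giving q = 30/47.

30/47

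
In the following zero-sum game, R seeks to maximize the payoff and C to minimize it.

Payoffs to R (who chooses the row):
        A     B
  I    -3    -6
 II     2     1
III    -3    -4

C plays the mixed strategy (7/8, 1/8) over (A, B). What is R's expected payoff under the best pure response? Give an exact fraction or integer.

15/8

I: (-3)·(7/8) + (-6)·(1/8) = -27/8.
II: (2)·(7/8) + (1)·(1/8) = 15/8.
III: (-3)·(7/8) + (-4)·(1/8) = -25/8.
The best pure response is II with expected payoff 15/8.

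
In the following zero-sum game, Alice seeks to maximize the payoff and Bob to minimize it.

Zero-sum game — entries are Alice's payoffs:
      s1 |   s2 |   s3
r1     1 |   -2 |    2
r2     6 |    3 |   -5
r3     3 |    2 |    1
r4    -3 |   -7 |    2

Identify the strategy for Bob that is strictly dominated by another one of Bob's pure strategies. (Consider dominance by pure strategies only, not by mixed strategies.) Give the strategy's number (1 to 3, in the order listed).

Bob prefers columns that give Alice less. Compare s1 with s2: -2 < 1, 3 < 6, 2 < 3, -7 < -3.
So s2 strictly dominates s1 for Bob; s1 is strictly dominated.

1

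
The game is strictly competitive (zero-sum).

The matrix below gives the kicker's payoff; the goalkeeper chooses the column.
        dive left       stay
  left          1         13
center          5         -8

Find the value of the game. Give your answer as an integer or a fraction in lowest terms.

73/25

Row minima are 1 and -8, so the kicker's maximin is 1; column maxima are 5 and 13, so the goalkeeper's minimax is 5. These differ, so the equilibrium is in mixed strategies.
Let the kicker play left with probability p. The goalkeeper is indifferent when p + 5(1−p) = 13p − 8(1−p), giving p = 13/25.
Let the goalkeeper play dive left with probability q. The kicker is indifferent when q + 13(1−q) = 5q − 8(1−q), giving q = 21/25.
The value is 1·(21/25) + (13)·(4/25) = 73/25.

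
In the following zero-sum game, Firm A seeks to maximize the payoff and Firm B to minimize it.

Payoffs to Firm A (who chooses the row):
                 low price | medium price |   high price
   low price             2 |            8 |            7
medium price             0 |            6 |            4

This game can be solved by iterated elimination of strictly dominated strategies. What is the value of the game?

Column high price is strictly dominated by low price for Firm B (2<7, 0<4); eliminate high price.
Column medium price is strictly dominated by low price for Firm B (2<8, 0<6); eliminate medium price.
Row medium price is strictly dominated by row low price (2>0); eliminate medium price.
Only (low price, low price) remains, with payoff 2.

2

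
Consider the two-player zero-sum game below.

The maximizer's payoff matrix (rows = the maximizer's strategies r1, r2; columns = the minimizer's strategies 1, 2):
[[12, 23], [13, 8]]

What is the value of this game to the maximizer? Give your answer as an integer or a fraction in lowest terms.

Row minima are 12 and 8, so the maximizer's maximin is 12; column maxima are 13 and 23, so the minimizer's minimax is 13. These differ, so the equilibrium is in mixed strategies.
Let the maximizer play r1 with probability p. The minimizer is indifferent when 12p + 13(1−p) = 23p + 8(1−p), giving p = 5/16.
Let the minimizer play 1 with probability q. The maximizer is indifferent when 12q + 23(1−q) = 13q + 8(1−q), giving q = 15/16.
The value is 12·(15/16) + (23)·(1/16) = 203/16.

203/16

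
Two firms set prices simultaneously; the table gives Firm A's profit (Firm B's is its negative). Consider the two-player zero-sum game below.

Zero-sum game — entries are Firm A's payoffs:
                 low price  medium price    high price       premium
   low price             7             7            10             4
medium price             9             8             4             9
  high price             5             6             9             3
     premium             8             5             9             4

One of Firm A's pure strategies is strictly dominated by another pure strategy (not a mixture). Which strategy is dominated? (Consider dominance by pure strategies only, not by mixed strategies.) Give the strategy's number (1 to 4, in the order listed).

Compare high price with low price: 7 > 5, 7 > 6, 10 > 9, 4 > 3.
So low price strictly dominates high price for Firm A; high price is strictly dominated.

3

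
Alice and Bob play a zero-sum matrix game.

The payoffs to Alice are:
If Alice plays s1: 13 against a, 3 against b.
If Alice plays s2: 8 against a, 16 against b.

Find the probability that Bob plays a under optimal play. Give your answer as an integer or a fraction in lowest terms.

Row minima are 3 and 8, so Alice's maximin is 8; column maxima are 13 and 16, so Bob's minimax is 13. These differ, so the equilibrium is in mixed strategies.
Let Bob play a with probability q. Alice is indifferent when 13q + 3(1−q) = 8q + 16(1−q), giving q = 13/18.

13/18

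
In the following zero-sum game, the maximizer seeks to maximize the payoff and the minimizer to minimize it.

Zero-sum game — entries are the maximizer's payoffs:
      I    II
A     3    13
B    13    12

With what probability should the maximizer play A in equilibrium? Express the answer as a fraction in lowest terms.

Row minima are 3 and 12, so the maximizer's maximin is 12; column maxima are 13 and 13, so the minimizer's minimax is 13. These differ, so the equilibrium is in mixed strategies.
Let the maximizer play A with probability p. The minimizer is indifferent when 3p + 13(1−p) = 13p + 12(1−p), giving p = 1/11.

1/11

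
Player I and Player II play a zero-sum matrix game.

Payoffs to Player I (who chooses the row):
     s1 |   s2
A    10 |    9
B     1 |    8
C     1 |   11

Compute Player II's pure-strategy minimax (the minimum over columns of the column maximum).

The worst case (largest entry) in each column is s1: 10, s2: 11.
The best (smallest) of these is 10.

10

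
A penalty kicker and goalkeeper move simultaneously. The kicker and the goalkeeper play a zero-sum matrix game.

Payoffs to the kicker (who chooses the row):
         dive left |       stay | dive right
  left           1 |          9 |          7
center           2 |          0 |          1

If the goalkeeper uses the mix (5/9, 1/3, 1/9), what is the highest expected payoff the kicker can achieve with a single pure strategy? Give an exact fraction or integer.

left: (1)·(5/9) + (9)·(1/3) + (7)·(1/9) = 13/3.
center: (2)·(5/9) + (0)·(1/3) + (1)·(1/9) = 11/9.
The best pure response is left with expected payoff 13/3.

13/3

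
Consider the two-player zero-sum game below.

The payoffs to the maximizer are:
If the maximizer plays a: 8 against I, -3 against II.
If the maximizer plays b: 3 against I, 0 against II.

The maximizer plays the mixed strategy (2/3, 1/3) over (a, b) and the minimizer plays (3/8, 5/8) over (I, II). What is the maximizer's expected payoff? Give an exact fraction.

Against (3/8, 5/8), each row's expected payoff is a: 9/8; b: 9/8.
Taking the (2/3, 1/3)-weighted average: (2/3)·(9/8) + (1/3)·(9/8) = 9/8.

9/8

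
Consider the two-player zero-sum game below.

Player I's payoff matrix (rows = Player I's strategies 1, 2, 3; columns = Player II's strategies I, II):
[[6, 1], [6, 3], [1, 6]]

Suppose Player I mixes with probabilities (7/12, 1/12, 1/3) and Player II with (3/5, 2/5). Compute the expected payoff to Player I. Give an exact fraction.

Against (3/5, 2/5), each row's expected payoff is 1: 4; 2: 24/5; 3: 3.
Taking the (7/12, 1/12, 1/3)-weighted average: (7/12)·(4) + (1/12)·(24/5) + (1/3)·(3) = 56/15.

56/15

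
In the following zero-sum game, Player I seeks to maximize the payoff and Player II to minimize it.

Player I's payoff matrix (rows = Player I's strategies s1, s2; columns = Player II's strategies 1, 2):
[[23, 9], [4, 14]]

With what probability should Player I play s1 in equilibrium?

Row minima are 9 and 4, so Player I's maximin is 9; column maxima are 23 and 14, so Player II's minimax is 14. These differ, so the equilibrium is in mixed strategies.
Let Player I play s1 with probability p. Player II is indifferent when 23p + 4(1−p) = 9p + 14(1−p), giving p = 5/12.

5/12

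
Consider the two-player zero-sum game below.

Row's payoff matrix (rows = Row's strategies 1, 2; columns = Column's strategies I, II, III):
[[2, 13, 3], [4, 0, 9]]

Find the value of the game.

52/15

Column III is strictly dominated by I for Column (it gives Row more in every row).
The remaining 2×2 game on (1, 2) × (I, II) has no saddle point. Let Row play 1 with probability p; indifference gives 2p + 4(1−p) = 13p, so p = 4/15.
Similarly Column's optimal q on I is 13/15, and the value is 2·(13/15) + (13)·(2/15) = 52/15.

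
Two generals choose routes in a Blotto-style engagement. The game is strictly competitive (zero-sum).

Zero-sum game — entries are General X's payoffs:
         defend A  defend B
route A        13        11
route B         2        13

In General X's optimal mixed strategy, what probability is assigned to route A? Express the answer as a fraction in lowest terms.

Row minima are 11 and 2, so General X's maximin is 11; column maxima are 13 and 13, so General Y's minimax is 13. These differ, so the equilibrium is in mixed strategies.
Let General X play route A with probability p. General Y is indifferent when 13p + 2(1−p) = 11p + 13(1−p), giving p = 11/13.

11/13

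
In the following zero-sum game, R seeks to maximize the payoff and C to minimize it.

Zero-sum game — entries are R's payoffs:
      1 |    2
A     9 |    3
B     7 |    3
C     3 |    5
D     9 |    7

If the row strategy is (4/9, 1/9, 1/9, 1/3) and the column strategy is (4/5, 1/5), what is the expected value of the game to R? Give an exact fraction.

37/5

Against (4/5, 1/5), each row's expected payoff is A: 39/5; B: 31/5; C: 17/5; D: 43/5.
Taking the (4/9, 1/9, 1/9, 1/3)-weighted average: (4/9)·(39/5) + (1/9)·(31/5) + (1/9)·(17/5) + (1/3)·(43/5) = 37/5.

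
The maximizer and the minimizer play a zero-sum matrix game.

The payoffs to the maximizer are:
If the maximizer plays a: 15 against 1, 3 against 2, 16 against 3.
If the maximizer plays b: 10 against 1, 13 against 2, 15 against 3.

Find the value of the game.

Column 3 is strictly dominated by 1 for the minimizer (it gives the maximizer more in every row).
The remaining 2×2 game on (a, b) × (1, 2) has no saddle point. Let the maximizer play a with probability p; indifference gives 15p + 10(1−p) = 3p + 13(1−p), so p = 1/5.
Similarly the minimizer's optimal q on 1 is 2/3, and the value is 15·(2/3) + (3)·(1/3) = 11.

11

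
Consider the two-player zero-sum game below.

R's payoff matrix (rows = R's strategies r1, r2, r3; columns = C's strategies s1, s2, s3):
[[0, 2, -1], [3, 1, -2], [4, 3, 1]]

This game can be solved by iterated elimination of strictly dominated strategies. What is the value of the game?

Row r2 is strictly dominated by row r3 (4>3, 3>1, 1>-2); eliminate r2.
Column s1 is strictly dominated by s3 for C (-1<0, 1<4); eliminate s1.
Column s2 is strictly dominated by s3 for C (-1<2, 1<3); eliminate s2.
Row r1 is strictly dominated by row r3 (1>-1); eliminate r1.
Only (r3, s3) remains, with payoff 1.

1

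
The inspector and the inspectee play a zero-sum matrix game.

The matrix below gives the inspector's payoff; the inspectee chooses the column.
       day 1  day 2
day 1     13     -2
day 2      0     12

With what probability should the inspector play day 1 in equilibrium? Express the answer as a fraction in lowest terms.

Row minima are -2 and 0, so the inspector's maximin is 0; column maxima are 13 and 12, so the inspectee's minimax is 12. These differ, so the equilibrium is in mixed strategies.
Let the inspector play day 1 with probability p. The inspectee is indifferent when 13p = −2p + 12(1−p), giving p = 4/9.

4/9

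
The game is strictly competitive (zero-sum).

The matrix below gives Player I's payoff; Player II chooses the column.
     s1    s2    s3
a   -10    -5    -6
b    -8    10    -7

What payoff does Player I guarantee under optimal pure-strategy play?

Row minima: -10, -8 → Player I's maximin is -8.
Column maxima: -8, 10, -6 → Player II's minimax is -8.
They coincide at (b, s1), so the value is -8.

-8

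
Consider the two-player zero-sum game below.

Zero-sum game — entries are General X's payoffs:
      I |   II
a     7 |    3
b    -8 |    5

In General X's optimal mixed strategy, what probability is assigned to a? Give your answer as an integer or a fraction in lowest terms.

13/17

Row minima are 3 and -8, so General X's maximin is 3; column maxima are 7 and 5, so General Y's minimax is 5. These differ, so the equilibrium is in mixed strategies.
Let General X play a with probability p. General Y is indifferent when 7p − 8(1−p) = 3p + 5(1−p), giving p = 13/17.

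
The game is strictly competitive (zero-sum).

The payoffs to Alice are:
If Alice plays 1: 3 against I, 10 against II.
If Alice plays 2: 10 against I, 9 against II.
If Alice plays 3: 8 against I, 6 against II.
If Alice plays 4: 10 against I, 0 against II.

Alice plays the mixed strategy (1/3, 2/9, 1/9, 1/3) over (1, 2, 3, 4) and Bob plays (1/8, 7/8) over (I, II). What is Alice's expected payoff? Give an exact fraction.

445/72

Against (1/8, 7/8), each row's expected payoff is 1: 73/8; 2: 73/8; 3: 25/4; 4: 5/4.
Taking the (1/3, 2/9, 1/9, 1/3)-weighted average: (1/3)·(73/8) + (2/9)·(73/8) + (1/9)·(25/4) + (1/3)·(5/4) = 445/72.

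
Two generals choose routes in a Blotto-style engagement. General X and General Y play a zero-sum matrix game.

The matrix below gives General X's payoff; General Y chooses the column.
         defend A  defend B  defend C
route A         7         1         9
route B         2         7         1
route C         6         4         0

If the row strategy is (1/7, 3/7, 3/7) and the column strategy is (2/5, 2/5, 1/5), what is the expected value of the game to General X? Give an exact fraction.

Against (2/5, 2/5, 1/5), each row's expected payoff is route A: 5; route B: 19/5; route C: 4.
Taking the (1/7, 3/7, 3/7)-weighted average: (1/7)·(5) + (3/7)·(19/5) + (3/7)·(4) = 142/35.

142/35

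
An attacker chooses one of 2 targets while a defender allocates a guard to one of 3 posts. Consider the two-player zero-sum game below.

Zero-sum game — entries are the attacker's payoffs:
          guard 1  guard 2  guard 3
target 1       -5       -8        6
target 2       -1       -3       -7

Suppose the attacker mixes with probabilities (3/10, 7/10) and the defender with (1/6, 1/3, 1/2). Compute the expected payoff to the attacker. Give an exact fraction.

-41/12

Against (1/6, 1/3, 1/2), each row's expected payoff is target 1: -1/2; target 2: -14/3.
Taking the (3/10, 7/10)-weighted average: (3/10)·(-1/2) + (7/10)·(-14/3) = -41/12.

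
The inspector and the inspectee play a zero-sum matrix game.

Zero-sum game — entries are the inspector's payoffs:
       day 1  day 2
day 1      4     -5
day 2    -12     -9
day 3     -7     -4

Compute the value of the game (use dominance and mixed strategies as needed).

-17/4

Row day 2 is strictly dominated by row day 3, so the inspector never plays it.
The remaining 2×2 game on (day 1, day 3) × (day 1, day 2) has no saddle point. Let the inspector play day 1 with probability p; indifference gives 4p − 7(1−p) = −5p − 4(1−p), so p = 1/4.
Similarly the inspectee's optimal q on day 1 is 1/12, and the value is 4·(1/12) + (-5)·(11/12) = -17/4.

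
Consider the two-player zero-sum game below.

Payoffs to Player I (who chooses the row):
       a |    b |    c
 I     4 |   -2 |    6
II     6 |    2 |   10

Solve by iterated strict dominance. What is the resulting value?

Row I is strictly dominated by row II (6>4, 2>-2, 10>6); eliminate I.
Column c is strictly dominated by a for Player II (6<10); eliminate c.
Column a is strictly dominated by b for Player II (2<6); eliminate a.
Only (II, b) remains, with payoff 2.

2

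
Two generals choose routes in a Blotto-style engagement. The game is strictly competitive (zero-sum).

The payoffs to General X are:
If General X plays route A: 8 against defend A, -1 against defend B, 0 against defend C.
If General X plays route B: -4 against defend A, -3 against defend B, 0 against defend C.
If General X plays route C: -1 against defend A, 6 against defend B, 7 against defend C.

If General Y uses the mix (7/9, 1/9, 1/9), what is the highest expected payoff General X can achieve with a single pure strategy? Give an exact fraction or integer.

55/9

route A: (8)·(7/9) + (-1)·(1/9) + (0)·(1/9) = 55/9.
route B: (-4)·(7/9) + (-3)·(1/9) + (0)·(1/9) = -31/9.
route C: (-1)·(7/9) + (6)·(1/9) + (7)·(1/9) = 2/3.
The best pure response is route A with expected payoff 55/9.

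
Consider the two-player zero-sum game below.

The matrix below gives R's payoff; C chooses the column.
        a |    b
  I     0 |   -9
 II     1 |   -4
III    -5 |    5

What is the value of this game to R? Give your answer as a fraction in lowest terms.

-1

Row I is strictly dominated by row II, so R never plays it.
The remaining 2×2 game on (II, III) × (a, b) has no saddle point. Let R play II with probability p; indifference gives p − 5(1−p) = −4p + 5(1−p), so p = 2/3.
Similarly C's optimal q on a is 3/5, and the value is 1·(3/5) + (-4)·(2/5) = -1.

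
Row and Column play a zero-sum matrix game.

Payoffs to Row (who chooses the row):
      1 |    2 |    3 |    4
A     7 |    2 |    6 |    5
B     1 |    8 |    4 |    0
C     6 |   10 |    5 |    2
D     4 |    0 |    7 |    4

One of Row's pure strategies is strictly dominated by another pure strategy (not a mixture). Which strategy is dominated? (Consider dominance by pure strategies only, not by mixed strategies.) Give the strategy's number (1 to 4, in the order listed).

2

Compare B with C: 6 > 1, 10 > 8, 5 > 4, 2 > 0.
So C strictly dominates B for Row; B is strictly dominated.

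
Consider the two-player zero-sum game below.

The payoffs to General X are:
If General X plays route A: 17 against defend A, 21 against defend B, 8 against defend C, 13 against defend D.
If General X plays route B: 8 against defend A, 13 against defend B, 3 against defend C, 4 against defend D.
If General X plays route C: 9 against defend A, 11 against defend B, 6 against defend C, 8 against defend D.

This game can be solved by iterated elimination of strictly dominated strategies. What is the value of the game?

Row route C is strictly dominated by row route A (17>9, 21>11, 8>6, 13>8); eliminate route C.
Column defend A is strictly dominated by defend C for General Y (8<17, 3<8); eliminate defend A.
Column defend B is strictly dominated by defend C for General Y (8<21, 3<13); eliminate defend B.
Column defend D is strictly dominated by defend C for General Y (8<13, 3<4); eliminate defend D.
Row route B is strictly dominated by row route A (8>3); eliminate route B.
Only (route A, defend C) remains, with payoff 8.

8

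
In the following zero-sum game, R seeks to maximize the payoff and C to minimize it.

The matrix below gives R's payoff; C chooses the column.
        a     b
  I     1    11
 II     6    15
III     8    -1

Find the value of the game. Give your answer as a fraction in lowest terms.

7

Row I is strictly dominated by row II, so R never plays it.
The remaining 2×2 game on (II, III) × (a, b) has no saddle point. Let R play II with probability p; indifference gives 6p + 8(1−p) = 15p − (1−p), so p = 1/2.
Similarly C's optimal q on a is 8/9, and the value is 6·(8/9) + (15)·(1/9) = 7.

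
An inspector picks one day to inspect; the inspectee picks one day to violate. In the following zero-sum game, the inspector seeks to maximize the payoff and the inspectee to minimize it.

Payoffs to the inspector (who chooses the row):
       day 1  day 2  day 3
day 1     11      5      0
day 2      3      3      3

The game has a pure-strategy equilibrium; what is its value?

3

Row minima: 0, 3 → the inspector's maximin is 3.
Column maxima: 11, 5, 3 → the inspectee's minimax is 3.
They coincide at (day 2, day 3), so the value is 3.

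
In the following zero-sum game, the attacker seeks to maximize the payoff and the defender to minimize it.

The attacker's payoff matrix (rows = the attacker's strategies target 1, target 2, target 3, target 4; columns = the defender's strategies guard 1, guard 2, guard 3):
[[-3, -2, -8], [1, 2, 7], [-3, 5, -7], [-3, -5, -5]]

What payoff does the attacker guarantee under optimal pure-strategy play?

Row minima: -8, 1, -7, -5 → the attacker's maximin is 1.
Column maxima: 1, 5, 7 → the defender's minimax is 1.
They coincide at (target 2, guard 1), so the value is 1.

1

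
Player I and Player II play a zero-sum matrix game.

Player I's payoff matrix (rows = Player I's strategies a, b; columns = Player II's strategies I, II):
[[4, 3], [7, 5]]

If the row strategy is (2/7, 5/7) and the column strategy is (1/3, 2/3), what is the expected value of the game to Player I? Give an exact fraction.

5

Against (1/3, 2/3), each row's expected payoff is a: 10/3; b: 17/3.
Taking the (2/7, 5/7)-weighted average: (2/7)·(10/3) + (5/7)·(17/3) = 5.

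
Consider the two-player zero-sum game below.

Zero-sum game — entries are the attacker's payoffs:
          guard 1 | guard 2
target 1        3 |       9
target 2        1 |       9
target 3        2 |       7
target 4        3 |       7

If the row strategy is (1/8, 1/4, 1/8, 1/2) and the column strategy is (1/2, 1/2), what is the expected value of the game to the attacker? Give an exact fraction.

Against (1/2, 1/2), each row's expected payoff is target 1: 6; target 2: 5; target 3: 9/2; target 4: 5.
Taking the (1/8, 1/4, 1/8, 1/2)-weighted average: (1/8)·(6) + (1/4)·(5) + (1/8)·(9/2) + (1/2)·(5) = 81/16.

81/16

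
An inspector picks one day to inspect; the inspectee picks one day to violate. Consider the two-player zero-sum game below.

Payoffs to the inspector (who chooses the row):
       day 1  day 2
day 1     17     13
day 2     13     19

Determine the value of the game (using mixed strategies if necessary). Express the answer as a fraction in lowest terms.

Row minima are 13 and 13, so the inspector's maximin is 13; column maxima are 17 and 19, so the inspectee's minimax is 17. These differ, so the equilibrium is in mixed strategies.
Let the inspector play day 1 with probability p. The inspectee is indifferent when 17p + 13(1−p) = 13p + 19(1−p), giving p = 3/5.
Let the inspectee play day 1 with probability q. The inspector is indifferent when 17q + 13(1−q) = 13q + 19(1−q), giving q = 3/5.
The value is 17·(3/5) + (13)·(2/5) = 77/5.

77/5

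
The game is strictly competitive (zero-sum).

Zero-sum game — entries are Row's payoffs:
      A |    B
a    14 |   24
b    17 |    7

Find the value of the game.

31/2

Row minima are 14 and 7, so Row's maximin is 14; column maxima are 17 and 24, so Column's minimax is 17. These differ, so the equilibrium is in mixed strategies.
Let Row play a with probability p. Column is indifferent when 14p + 17(1−p) = 24p + 7(1−p), giving p = 1/2.
Let Column play A with probability q. Row is indifferent when 14q + 24(1−q) = 17q + 7(1−q), giving q = 17/20.
The value is 14·(17/20) + (24)·(3/20) = 31/2.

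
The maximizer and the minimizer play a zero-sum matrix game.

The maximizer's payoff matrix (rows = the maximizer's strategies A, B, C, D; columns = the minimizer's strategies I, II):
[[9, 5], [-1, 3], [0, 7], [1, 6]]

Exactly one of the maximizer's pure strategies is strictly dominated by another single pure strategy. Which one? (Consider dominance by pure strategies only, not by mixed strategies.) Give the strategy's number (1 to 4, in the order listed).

2

Compare B with A: 9 > -1, 5 > 3.
So A strictly dominates B for the maximizer; B is strictly dominated.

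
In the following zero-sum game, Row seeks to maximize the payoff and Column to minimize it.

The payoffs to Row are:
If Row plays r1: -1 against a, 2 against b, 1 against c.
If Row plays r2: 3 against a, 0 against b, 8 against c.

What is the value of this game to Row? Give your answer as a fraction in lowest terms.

Column c is strictly dominated by a for Column (it gives Row more in every row).
The remaining 2×2 game on (r1, r2) × (a, b) has no saddle point. Let Row play r1 with probability p; indifference gives −p + 3(1−p) = 2p, so p = 1/2.
Similarly Column's optimal q on a is 1/3, and the value is -1·(1/3) + (2)·(2/3) = 1.

1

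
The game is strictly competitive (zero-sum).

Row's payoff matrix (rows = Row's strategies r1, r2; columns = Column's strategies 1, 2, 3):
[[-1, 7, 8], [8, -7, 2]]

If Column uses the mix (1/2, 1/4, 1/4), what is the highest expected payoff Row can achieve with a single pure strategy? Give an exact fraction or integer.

13/4

r1: (-1)·(1/2) + (7)·(1/4) + (8)·(1/4) = 13/4.
r2: (8)·(1/2) + (-7)·(1/4) + (2)·(1/4) = 11/4.
The best pure response is r1 with expected payoff 13/4.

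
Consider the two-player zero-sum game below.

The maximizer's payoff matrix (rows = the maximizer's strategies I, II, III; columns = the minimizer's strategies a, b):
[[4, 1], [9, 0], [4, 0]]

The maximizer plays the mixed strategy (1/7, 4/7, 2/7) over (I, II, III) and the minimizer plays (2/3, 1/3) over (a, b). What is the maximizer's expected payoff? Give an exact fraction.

Against (2/3, 1/3), each row's expected payoff is I: 3; II: 6; III: 8/3.
Taking the (1/7, 4/7, 2/7)-weighted average: (1/7)·(3) + (4/7)·(6) + (2/7)·(8/3) = 97/21.

97/21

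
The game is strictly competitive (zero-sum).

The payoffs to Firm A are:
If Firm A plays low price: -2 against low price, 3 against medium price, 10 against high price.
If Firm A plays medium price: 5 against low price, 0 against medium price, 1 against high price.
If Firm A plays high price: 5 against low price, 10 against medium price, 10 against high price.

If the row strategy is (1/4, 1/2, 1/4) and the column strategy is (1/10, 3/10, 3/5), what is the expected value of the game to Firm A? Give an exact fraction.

23/5

Against (1/10, 3/10, 3/5), each row's expected payoff is low price: 67/10; medium price: 11/10; high price: 19/2.
Taking the (1/4, 1/2, 1/4)-weighted average: (1/4)·(67/10) + (1/2)·(11/10) + (1/4)·(19/2) = 23/5.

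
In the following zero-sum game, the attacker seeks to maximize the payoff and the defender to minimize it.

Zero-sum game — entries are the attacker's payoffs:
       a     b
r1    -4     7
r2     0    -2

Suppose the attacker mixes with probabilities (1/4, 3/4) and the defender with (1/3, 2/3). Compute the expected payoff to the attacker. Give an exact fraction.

-1/6

Against (1/3, 2/3), each row's expected payoff is r1: 10/3; r2: -4/3.
Taking the (1/4, 3/4)-weighted average: (1/4)·(10/3) + (3/4)·(-4/3) = -1/6.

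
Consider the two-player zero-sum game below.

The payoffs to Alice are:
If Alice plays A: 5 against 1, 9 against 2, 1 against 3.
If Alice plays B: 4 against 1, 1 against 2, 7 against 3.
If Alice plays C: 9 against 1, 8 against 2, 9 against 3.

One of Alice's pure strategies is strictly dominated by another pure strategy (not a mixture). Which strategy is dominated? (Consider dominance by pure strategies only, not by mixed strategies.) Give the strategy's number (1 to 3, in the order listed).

Compare B with C: 9 > 4, 8 > 1, 9 > 7.
So C strictly dominates B for Alice; B is strictly dominated.

2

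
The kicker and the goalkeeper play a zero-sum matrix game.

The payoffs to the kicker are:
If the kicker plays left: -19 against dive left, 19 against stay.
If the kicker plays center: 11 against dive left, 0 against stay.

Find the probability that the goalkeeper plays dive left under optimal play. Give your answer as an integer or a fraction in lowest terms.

19/49

Row minima are -19 and 0, so the kicker's maximin is 0; column maxima are 11 and 19, so the goalkeeper's minimax is 11. These differ, so the equilibrium is in mixed strategies.
Let the goalkeeper play dive left with probability q. The kicker is indifferent when −19q + 19(1−q) = 11q, giving q = 19/49.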